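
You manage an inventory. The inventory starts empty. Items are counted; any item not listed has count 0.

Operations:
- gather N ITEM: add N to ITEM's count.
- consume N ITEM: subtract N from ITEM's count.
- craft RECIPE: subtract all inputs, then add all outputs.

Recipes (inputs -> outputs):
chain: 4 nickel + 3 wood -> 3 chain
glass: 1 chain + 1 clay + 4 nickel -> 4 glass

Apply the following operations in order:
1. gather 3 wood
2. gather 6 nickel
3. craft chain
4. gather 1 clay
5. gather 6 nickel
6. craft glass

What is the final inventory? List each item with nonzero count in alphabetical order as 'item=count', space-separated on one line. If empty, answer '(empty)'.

Answer: chain=2 glass=4 nickel=4

Derivation:
After 1 (gather 3 wood): wood=3
After 2 (gather 6 nickel): nickel=6 wood=3
After 3 (craft chain): chain=3 nickel=2
After 4 (gather 1 clay): chain=3 clay=1 nickel=2
After 5 (gather 6 nickel): chain=3 clay=1 nickel=8
After 6 (craft glass): chain=2 glass=4 nickel=4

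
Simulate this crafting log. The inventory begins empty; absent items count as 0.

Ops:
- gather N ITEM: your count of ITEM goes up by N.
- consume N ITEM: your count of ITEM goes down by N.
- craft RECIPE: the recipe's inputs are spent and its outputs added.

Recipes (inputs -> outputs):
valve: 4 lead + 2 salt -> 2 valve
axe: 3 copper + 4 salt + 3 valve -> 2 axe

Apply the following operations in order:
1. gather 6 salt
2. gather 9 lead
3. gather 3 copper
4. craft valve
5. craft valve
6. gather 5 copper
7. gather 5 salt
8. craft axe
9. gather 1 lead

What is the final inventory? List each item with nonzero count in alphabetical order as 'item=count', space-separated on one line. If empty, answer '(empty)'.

After 1 (gather 6 salt): salt=6
After 2 (gather 9 lead): lead=9 salt=6
After 3 (gather 3 copper): copper=3 lead=9 salt=6
After 4 (craft valve): copper=3 lead=5 salt=4 valve=2
After 5 (craft valve): copper=3 lead=1 salt=2 valve=4
After 6 (gather 5 copper): copper=8 lead=1 salt=2 valve=4
After 7 (gather 5 salt): copper=8 lead=1 salt=7 valve=4
After 8 (craft axe): axe=2 copper=5 lead=1 salt=3 valve=1
After 9 (gather 1 lead): axe=2 copper=5 lead=2 salt=3 valve=1

Answer: axe=2 copper=5 lead=2 salt=3 valve=1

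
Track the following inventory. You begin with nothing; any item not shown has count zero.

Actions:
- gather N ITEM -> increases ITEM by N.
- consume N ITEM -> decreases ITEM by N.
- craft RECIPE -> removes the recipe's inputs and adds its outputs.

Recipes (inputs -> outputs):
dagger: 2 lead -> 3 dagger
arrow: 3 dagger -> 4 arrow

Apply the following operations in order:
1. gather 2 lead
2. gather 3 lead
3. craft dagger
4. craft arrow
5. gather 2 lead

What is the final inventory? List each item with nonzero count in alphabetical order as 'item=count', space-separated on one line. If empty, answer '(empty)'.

After 1 (gather 2 lead): lead=2
After 2 (gather 3 lead): lead=5
After 3 (craft dagger): dagger=3 lead=3
After 4 (craft arrow): arrow=4 lead=3
After 5 (gather 2 lead): arrow=4 lead=5

Answer: arrow=4 lead=5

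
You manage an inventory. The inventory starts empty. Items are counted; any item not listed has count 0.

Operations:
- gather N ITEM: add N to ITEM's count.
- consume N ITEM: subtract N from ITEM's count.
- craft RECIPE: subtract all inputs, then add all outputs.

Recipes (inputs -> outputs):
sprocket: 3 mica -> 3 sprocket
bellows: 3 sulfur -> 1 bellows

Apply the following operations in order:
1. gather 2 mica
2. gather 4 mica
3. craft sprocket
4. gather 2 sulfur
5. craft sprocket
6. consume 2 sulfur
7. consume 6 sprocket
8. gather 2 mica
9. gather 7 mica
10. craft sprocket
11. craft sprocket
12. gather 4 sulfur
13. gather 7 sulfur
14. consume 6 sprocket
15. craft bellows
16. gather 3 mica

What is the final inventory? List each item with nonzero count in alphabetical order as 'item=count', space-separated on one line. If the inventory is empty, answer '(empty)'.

After 1 (gather 2 mica): mica=2
After 2 (gather 4 mica): mica=6
After 3 (craft sprocket): mica=3 sprocket=3
After 4 (gather 2 sulfur): mica=3 sprocket=3 sulfur=2
After 5 (craft sprocket): sprocket=6 sulfur=2
After 6 (consume 2 sulfur): sprocket=6
After 7 (consume 6 sprocket): (empty)
After 8 (gather 2 mica): mica=2
After 9 (gather 7 mica): mica=9
After 10 (craft sprocket): mica=6 sprocket=3
After 11 (craft sprocket): mica=3 sprocket=6
After 12 (gather 4 sulfur): mica=3 sprocket=6 sulfur=4
After 13 (gather 7 sulfur): mica=3 sprocket=6 sulfur=11
After 14 (consume 6 sprocket): mica=3 sulfur=11
After 15 (craft bellows): bellows=1 mica=3 sulfur=8
After 16 (gather 3 mica): bellows=1 mica=6 sulfur=8

Answer: bellows=1 mica=6 sulfur=8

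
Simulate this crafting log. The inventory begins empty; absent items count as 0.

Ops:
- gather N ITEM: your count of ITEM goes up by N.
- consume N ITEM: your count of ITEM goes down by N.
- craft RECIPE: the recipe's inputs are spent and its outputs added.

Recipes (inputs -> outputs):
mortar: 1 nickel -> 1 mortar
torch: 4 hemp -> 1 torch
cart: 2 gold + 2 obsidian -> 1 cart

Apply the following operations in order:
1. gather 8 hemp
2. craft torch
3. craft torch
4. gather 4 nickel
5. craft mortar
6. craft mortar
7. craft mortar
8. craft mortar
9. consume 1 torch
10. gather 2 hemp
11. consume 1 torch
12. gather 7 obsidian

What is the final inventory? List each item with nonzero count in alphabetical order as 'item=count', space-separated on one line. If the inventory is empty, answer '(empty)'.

After 1 (gather 8 hemp): hemp=8
After 2 (craft torch): hemp=4 torch=1
After 3 (craft torch): torch=2
After 4 (gather 4 nickel): nickel=4 torch=2
After 5 (craft mortar): mortar=1 nickel=3 torch=2
After 6 (craft mortar): mortar=2 nickel=2 torch=2
After 7 (craft mortar): mortar=3 nickel=1 torch=2
After 8 (craft mortar): mortar=4 torch=2
After 9 (consume 1 torch): mortar=4 torch=1
After 10 (gather 2 hemp): hemp=2 mortar=4 torch=1
After 11 (consume 1 torch): hemp=2 mortar=4
After 12 (gather 7 obsidian): hemp=2 mortar=4 obsidian=7

Answer: hemp=2 mortar=4 obsidian=7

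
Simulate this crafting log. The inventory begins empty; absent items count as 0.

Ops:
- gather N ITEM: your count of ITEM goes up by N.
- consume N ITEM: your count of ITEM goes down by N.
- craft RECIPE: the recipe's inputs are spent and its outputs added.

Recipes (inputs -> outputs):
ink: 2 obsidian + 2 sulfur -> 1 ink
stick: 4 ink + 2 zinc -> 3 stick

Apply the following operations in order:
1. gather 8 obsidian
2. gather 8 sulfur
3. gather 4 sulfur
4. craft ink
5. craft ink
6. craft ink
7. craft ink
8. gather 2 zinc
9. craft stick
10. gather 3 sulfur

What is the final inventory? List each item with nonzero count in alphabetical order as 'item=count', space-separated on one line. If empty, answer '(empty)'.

Answer: stick=3 sulfur=7

Derivation:
After 1 (gather 8 obsidian): obsidian=8
After 2 (gather 8 sulfur): obsidian=8 sulfur=8
After 3 (gather 4 sulfur): obsidian=8 sulfur=12
After 4 (craft ink): ink=1 obsidian=6 sulfur=10
After 5 (craft ink): ink=2 obsidian=4 sulfur=8
After 6 (craft ink): ink=3 obsidian=2 sulfur=6
After 7 (craft ink): ink=4 sulfur=4
After 8 (gather 2 zinc): ink=4 sulfur=4 zinc=2
After 9 (craft stick): stick=3 sulfur=4
After 10 (gather 3 sulfur): stick=3 sulfur=7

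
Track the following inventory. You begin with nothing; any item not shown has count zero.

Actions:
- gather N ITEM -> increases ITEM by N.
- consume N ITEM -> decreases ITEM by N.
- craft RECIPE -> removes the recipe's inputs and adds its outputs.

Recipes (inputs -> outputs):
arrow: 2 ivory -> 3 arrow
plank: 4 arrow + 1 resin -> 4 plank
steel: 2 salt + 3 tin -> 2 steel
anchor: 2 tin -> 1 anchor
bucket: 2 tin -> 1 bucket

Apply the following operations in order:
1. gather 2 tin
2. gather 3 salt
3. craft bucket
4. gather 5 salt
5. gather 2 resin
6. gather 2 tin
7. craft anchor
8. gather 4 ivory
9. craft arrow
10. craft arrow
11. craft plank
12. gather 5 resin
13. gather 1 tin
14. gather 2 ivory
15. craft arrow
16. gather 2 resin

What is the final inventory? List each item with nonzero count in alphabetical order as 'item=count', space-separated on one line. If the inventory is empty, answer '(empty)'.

After 1 (gather 2 tin): tin=2
After 2 (gather 3 salt): salt=3 tin=2
After 3 (craft bucket): bucket=1 salt=3
After 4 (gather 5 salt): bucket=1 salt=8
After 5 (gather 2 resin): bucket=1 resin=2 salt=8
After 6 (gather 2 tin): bucket=1 resin=2 salt=8 tin=2
After 7 (craft anchor): anchor=1 bucket=1 resin=2 salt=8
After 8 (gather 4 ivory): anchor=1 bucket=1 ivory=4 resin=2 salt=8
After 9 (craft arrow): anchor=1 arrow=3 bucket=1 ivory=2 resin=2 salt=8
After 10 (craft arrow): anchor=1 arrow=6 bucket=1 resin=2 salt=8
After 11 (craft plank): anchor=1 arrow=2 bucket=1 plank=4 resin=1 salt=8
After 12 (gather 5 resin): anchor=1 arrow=2 bucket=1 plank=4 resin=6 salt=8
After 13 (gather 1 tin): anchor=1 arrow=2 bucket=1 plank=4 resin=6 salt=8 tin=1
After 14 (gather 2 ivory): anchor=1 arrow=2 bucket=1 ivory=2 plank=4 resin=6 salt=8 tin=1
After 15 (craft arrow): anchor=1 arrow=5 bucket=1 plank=4 resin=6 salt=8 tin=1
After 16 (gather 2 resin): anchor=1 arrow=5 bucket=1 plank=4 resin=8 salt=8 tin=1

Answer: anchor=1 arrow=5 bucket=1 plank=4 resin=8 salt=8 tin=1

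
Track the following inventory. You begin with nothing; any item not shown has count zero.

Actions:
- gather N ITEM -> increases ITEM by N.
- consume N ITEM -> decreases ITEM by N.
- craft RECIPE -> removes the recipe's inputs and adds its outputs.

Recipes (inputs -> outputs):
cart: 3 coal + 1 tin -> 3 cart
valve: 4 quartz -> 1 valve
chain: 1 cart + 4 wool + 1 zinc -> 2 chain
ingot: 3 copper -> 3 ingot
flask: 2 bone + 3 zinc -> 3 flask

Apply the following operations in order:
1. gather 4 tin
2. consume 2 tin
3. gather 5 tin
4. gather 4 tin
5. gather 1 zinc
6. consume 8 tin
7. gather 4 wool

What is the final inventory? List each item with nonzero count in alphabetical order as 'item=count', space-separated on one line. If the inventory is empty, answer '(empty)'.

After 1 (gather 4 tin): tin=4
After 2 (consume 2 tin): tin=2
After 3 (gather 5 tin): tin=7
After 4 (gather 4 tin): tin=11
After 5 (gather 1 zinc): tin=11 zinc=1
After 6 (consume 8 tin): tin=3 zinc=1
After 7 (gather 4 wool): tin=3 wool=4 zinc=1

Answer: tin=3 wool=4 zinc=1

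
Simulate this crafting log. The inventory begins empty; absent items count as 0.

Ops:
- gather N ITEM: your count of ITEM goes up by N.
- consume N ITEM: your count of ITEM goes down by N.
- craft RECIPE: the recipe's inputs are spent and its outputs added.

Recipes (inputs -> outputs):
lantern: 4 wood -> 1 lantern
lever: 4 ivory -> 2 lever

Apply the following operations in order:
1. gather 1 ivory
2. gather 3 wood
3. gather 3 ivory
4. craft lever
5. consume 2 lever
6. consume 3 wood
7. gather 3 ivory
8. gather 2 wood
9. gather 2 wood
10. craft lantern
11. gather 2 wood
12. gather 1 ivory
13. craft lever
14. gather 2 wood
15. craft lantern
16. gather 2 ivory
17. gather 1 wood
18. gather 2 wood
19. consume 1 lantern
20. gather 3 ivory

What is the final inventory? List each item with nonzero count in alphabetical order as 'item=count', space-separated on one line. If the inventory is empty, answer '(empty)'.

After 1 (gather 1 ivory): ivory=1
After 2 (gather 3 wood): ivory=1 wood=3
After 3 (gather 3 ivory): ivory=4 wood=3
After 4 (craft lever): lever=2 wood=3
After 5 (consume 2 lever): wood=3
After 6 (consume 3 wood): (empty)
After 7 (gather 3 ivory): ivory=3
After 8 (gather 2 wood): ivory=3 wood=2
After 9 (gather 2 wood): ivory=3 wood=4
After 10 (craft lantern): ivory=3 lantern=1
After 11 (gather 2 wood): ivory=3 lantern=1 wood=2
After 12 (gather 1 ivory): ivory=4 lantern=1 wood=2
After 13 (craft lever): lantern=1 lever=2 wood=2
After 14 (gather 2 wood): lantern=1 lever=2 wood=4
After 15 (craft lantern): lantern=2 lever=2
After 16 (gather 2 ivory): ivory=2 lantern=2 lever=2
After 17 (gather 1 wood): ivory=2 lantern=2 lever=2 wood=1
After 18 (gather 2 wood): ivory=2 lantern=2 lever=2 wood=3
After 19 (consume 1 lantern): ivory=2 lantern=1 lever=2 wood=3
After 20 (gather 3 ivory): ivory=5 lantern=1 lever=2 wood=3

Answer: ivory=5 lantern=1 lever=2 wood=3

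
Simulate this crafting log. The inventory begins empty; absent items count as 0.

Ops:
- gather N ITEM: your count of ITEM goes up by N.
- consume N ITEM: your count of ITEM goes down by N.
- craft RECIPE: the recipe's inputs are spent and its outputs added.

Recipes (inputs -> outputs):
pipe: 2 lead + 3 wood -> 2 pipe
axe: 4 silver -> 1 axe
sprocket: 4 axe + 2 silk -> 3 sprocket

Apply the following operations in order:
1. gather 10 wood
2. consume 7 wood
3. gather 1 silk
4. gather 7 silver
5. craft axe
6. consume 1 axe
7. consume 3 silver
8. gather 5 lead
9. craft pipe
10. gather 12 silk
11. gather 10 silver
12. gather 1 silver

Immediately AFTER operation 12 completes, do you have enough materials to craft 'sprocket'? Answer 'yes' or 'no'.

Answer: no

Derivation:
After 1 (gather 10 wood): wood=10
After 2 (consume 7 wood): wood=3
After 3 (gather 1 silk): silk=1 wood=3
After 4 (gather 7 silver): silk=1 silver=7 wood=3
After 5 (craft axe): axe=1 silk=1 silver=3 wood=3
After 6 (consume 1 axe): silk=1 silver=3 wood=3
After 7 (consume 3 silver): silk=1 wood=3
After 8 (gather 5 lead): lead=5 silk=1 wood=3
After 9 (craft pipe): lead=3 pipe=2 silk=1
After 10 (gather 12 silk): lead=3 pipe=2 silk=13
After 11 (gather 10 silver): lead=3 pipe=2 silk=13 silver=10
After 12 (gather 1 silver): lead=3 pipe=2 silk=13 silver=11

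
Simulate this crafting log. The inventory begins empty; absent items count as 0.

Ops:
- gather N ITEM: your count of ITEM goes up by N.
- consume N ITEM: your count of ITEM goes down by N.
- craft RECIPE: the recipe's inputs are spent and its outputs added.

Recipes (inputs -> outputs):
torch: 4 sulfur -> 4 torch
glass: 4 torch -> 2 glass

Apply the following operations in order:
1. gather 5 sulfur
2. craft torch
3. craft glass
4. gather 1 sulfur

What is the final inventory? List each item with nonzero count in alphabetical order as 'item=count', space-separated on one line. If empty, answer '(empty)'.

After 1 (gather 5 sulfur): sulfur=5
After 2 (craft torch): sulfur=1 torch=4
After 3 (craft glass): glass=2 sulfur=1
After 4 (gather 1 sulfur): glass=2 sulfur=2

Answer: glass=2 sulfur=2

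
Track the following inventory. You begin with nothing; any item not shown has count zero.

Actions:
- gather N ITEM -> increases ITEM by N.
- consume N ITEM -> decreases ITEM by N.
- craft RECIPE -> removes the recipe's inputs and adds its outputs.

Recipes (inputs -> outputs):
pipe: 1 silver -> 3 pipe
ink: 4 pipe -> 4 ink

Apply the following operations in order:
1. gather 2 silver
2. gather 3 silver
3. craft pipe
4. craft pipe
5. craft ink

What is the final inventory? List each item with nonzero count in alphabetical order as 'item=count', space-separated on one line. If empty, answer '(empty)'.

Answer: ink=4 pipe=2 silver=3

Derivation:
After 1 (gather 2 silver): silver=2
After 2 (gather 3 silver): silver=5
After 3 (craft pipe): pipe=3 silver=4
After 4 (craft pipe): pipe=6 silver=3
After 5 (craft ink): ink=4 pipe=2 silver=3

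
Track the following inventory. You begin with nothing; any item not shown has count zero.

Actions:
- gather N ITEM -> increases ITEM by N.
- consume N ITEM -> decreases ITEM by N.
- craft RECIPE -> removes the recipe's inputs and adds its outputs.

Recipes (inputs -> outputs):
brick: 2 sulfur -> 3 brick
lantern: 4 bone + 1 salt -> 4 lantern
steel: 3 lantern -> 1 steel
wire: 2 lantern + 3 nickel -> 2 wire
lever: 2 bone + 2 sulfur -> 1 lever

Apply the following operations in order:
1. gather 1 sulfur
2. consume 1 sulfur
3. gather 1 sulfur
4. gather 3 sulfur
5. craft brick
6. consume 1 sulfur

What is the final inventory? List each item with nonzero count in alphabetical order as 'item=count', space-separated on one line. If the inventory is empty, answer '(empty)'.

Answer: brick=3 sulfur=1

Derivation:
After 1 (gather 1 sulfur): sulfur=1
After 2 (consume 1 sulfur): (empty)
After 3 (gather 1 sulfur): sulfur=1
After 4 (gather 3 sulfur): sulfur=4
After 5 (craft brick): brick=3 sulfur=2
After 6 (consume 1 sulfur): brick=3 sulfur=1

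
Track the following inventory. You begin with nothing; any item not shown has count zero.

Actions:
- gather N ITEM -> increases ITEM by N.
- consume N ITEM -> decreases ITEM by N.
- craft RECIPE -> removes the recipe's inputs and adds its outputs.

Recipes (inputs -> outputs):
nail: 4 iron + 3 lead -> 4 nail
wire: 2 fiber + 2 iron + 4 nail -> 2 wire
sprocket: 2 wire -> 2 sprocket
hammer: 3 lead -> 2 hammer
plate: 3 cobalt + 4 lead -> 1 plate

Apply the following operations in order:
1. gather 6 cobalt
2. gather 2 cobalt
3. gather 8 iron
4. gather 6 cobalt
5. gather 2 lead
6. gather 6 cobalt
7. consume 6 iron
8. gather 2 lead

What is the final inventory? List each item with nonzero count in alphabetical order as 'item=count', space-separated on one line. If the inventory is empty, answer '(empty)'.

Answer: cobalt=20 iron=2 lead=4

Derivation:
After 1 (gather 6 cobalt): cobalt=6
After 2 (gather 2 cobalt): cobalt=8
After 3 (gather 8 iron): cobalt=8 iron=8
After 4 (gather 6 cobalt): cobalt=14 iron=8
After 5 (gather 2 lead): cobalt=14 iron=8 lead=2
After 6 (gather 6 cobalt): cobalt=20 iron=8 lead=2
After 7 (consume 6 iron): cobalt=20 iron=2 lead=2
After 8 (gather 2 lead): cobalt=20 iron=2 lead=4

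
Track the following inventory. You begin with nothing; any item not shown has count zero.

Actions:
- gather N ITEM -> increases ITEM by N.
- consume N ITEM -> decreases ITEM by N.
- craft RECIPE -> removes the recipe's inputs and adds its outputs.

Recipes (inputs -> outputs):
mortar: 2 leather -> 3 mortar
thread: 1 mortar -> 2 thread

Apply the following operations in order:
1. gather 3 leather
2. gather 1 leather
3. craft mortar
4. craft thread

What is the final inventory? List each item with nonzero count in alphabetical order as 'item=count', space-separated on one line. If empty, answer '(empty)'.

Answer: leather=2 mortar=2 thread=2

Derivation:
After 1 (gather 3 leather): leather=3
After 2 (gather 1 leather): leather=4
After 3 (craft mortar): leather=2 mortar=3
After 4 (craft thread): leather=2 mortar=2 thread=2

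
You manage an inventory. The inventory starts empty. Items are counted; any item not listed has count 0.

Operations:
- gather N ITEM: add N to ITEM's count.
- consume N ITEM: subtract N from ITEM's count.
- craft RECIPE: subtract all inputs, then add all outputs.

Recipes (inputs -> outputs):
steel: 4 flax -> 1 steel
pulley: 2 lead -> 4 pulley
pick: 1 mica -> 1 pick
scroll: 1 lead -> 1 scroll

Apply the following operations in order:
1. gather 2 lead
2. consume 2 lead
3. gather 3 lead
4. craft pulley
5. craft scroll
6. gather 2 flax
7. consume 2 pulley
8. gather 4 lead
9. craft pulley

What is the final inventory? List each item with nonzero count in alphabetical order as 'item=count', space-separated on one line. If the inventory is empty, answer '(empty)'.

After 1 (gather 2 lead): lead=2
After 2 (consume 2 lead): (empty)
After 3 (gather 3 lead): lead=3
After 4 (craft pulley): lead=1 pulley=4
After 5 (craft scroll): pulley=4 scroll=1
After 6 (gather 2 flax): flax=2 pulley=4 scroll=1
After 7 (consume 2 pulley): flax=2 pulley=2 scroll=1
After 8 (gather 4 lead): flax=2 lead=4 pulley=2 scroll=1
After 9 (craft pulley): flax=2 lead=2 pulley=6 scroll=1

Answer: flax=2 lead=2 pulley=6 scroll=1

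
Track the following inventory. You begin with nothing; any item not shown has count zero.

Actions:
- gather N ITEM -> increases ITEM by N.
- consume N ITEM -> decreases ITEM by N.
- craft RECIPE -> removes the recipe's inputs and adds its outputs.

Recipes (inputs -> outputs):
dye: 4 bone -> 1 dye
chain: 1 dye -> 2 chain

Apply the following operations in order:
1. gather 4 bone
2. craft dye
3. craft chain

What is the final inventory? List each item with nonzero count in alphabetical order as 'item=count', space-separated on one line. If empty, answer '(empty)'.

Answer: chain=2

Derivation:
After 1 (gather 4 bone): bone=4
After 2 (craft dye): dye=1
After 3 (craft chain): chain=2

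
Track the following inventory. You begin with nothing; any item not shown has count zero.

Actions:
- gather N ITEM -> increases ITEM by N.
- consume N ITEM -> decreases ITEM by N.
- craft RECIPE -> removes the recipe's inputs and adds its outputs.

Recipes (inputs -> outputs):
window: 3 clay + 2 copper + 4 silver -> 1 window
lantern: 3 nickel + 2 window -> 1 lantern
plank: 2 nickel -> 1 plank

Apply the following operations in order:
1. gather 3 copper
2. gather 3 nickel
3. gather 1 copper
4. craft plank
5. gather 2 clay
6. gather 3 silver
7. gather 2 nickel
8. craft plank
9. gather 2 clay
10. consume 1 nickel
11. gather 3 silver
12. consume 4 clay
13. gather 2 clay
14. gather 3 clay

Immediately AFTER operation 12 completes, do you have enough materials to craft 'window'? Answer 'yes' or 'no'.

After 1 (gather 3 copper): copper=3
After 2 (gather 3 nickel): copper=3 nickel=3
After 3 (gather 1 copper): copper=4 nickel=3
After 4 (craft plank): copper=4 nickel=1 plank=1
After 5 (gather 2 clay): clay=2 copper=4 nickel=1 plank=1
After 6 (gather 3 silver): clay=2 copper=4 nickel=1 plank=1 silver=3
After 7 (gather 2 nickel): clay=2 copper=4 nickel=3 plank=1 silver=3
After 8 (craft plank): clay=2 copper=4 nickel=1 plank=2 silver=3
After 9 (gather 2 clay): clay=4 copper=4 nickel=1 plank=2 silver=3
After 10 (consume 1 nickel): clay=4 copper=4 plank=2 silver=3
After 11 (gather 3 silver): clay=4 copper=4 plank=2 silver=6
After 12 (consume 4 clay): copper=4 plank=2 silver=6

Answer: no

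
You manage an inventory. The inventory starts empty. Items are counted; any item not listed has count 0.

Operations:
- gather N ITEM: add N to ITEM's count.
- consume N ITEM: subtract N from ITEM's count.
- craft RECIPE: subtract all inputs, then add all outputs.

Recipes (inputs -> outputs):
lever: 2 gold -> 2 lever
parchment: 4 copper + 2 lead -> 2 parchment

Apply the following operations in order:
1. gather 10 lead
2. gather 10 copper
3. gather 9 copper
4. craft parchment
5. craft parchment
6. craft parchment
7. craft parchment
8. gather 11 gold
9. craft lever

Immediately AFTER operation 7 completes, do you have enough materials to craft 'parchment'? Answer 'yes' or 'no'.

Answer: no

Derivation:
After 1 (gather 10 lead): lead=10
After 2 (gather 10 copper): copper=10 lead=10
After 3 (gather 9 copper): copper=19 lead=10
After 4 (craft parchment): copper=15 lead=8 parchment=2
After 5 (craft parchment): copper=11 lead=6 parchment=4
After 6 (craft parchment): copper=7 lead=4 parchment=6
After 7 (craft parchment): copper=3 lead=2 parchment=8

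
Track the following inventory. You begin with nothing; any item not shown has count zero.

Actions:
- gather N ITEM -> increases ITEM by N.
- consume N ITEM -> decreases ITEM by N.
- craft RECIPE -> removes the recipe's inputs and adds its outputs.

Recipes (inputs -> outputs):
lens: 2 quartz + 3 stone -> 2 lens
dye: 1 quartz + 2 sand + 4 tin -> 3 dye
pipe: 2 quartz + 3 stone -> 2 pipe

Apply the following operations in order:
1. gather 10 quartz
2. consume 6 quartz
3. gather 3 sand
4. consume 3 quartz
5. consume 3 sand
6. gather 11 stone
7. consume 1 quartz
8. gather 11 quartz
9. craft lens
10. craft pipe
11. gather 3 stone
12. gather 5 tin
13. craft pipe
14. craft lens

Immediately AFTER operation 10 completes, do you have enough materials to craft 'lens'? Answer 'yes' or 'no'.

Answer: yes

Derivation:
After 1 (gather 10 quartz): quartz=10
After 2 (consume 6 quartz): quartz=4
After 3 (gather 3 sand): quartz=4 sand=3
After 4 (consume 3 quartz): quartz=1 sand=3
After 5 (consume 3 sand): quartz=1
After 6 (gather 11 stone): quartz=1 stone=11
After 7 (consume 1 quartz): stone=11
After 8 (gather 11 quartz): quartz=11 stone=11
After 9 (craft lens): lens=2 quartz=9 stone=8
After 10 (craft pipe): lens=2 pipe=2 quartz=7 stone=5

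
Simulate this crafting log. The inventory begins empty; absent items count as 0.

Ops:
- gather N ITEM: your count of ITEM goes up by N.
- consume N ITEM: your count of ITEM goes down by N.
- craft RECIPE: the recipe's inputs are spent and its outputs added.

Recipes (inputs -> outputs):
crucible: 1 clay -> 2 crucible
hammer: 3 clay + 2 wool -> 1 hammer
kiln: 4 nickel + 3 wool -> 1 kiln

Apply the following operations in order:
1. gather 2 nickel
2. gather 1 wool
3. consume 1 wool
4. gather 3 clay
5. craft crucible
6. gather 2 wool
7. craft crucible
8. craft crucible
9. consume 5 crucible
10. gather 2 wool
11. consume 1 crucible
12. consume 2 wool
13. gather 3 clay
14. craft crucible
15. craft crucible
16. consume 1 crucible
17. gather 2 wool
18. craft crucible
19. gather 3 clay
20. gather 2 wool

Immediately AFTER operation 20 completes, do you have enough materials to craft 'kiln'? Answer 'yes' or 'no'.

After 1 (gather 2 nickel): nickel=2
After 2 (gather 1 wool): nickel=2 wool=1
After 3 (consume 1 wool): nickel=2
After 4 (gather 3 clay): clay=3 nickel=2
After 5 (craft crucible): clay=2 crucible=2 nickel=2
After 6 (gather 2 wool): clay=2 crucible=2 nickel=2 wool=2
After 7 (craft crucible): clay=1 crucible=4 nickel=2 wool=2
After 8 (craft crucible): crucible=6 nickel=2 wool=2
After 9 (consume 5 crucible): crucible=1 nickel=2 wool=2
After 10 (gather 2 wool): crucible=1 nickel=2 wool=4
After 11 (consume 1 crucible): nickel=2 wool=4
After 12 (consume 2 wool): nickel=2 wool=2
After 13 (gather 3 clay): clay=3 nickel=2 wool=2
After 14 (craft crucible): clay=2 crucible=2 nickel=2 wool=2
After 15 (craft crucible): clay=1 crucible=4 nickel=2 wool=2
After 16 (consume 1 crucible): clay=1 crucible=3 nickel=2 wool=2
After 17 (gather 2 wool): clay=1 crucible=3 nickel=2 wool=4
After 18 (craft crucible): crucible=5 nickel=2 wool=4
After 19 (gather 3 clay): clay=3 crucible=5 nickel=2 wool=4
After 20 (gather 2 wool): clay=3 crucible=5 nickel=2 wool=6

Answer: no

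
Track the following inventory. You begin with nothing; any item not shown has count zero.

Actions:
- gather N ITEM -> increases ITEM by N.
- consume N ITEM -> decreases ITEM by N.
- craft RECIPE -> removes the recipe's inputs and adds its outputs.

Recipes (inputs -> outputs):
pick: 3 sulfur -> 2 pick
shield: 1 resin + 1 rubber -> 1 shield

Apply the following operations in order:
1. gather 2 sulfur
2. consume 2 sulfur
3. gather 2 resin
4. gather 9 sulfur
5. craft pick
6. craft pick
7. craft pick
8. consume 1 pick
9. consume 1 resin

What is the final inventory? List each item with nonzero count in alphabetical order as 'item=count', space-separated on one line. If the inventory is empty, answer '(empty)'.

Answer: pick=5 resin=1

Derivation:
After 1 (gather 2 sulfur): sulfur=2
After 2 (consume 2 sulfur): (empty)
After 3 (gather 2 resin): resin=2
After 4 (gather 9 sulfur): resin=2 sulfur=9
After 5 (craft pick): pick=2 resin=2 sulfur=6
After 6 (craft pick): pick=4 resin=2 sulfur=3
After 7 (craft pick): pick=6 resin=2
After 8 (consume 1 pick): pick=5 resin=2
After 9 (consume 1 resin): pick=5 resin=1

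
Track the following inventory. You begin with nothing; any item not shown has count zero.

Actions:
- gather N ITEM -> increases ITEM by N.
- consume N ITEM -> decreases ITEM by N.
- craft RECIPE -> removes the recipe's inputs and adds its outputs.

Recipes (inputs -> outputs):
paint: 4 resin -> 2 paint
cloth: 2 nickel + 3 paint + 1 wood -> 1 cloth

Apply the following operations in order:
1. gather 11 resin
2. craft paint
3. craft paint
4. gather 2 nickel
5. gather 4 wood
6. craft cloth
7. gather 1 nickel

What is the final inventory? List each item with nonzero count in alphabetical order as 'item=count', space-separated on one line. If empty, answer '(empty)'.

Answer: cloth=1 nickel=1 paint=1 resin=3 wood=3

Derivation:
After 1 (gather 11 resin): resin=11
After 2 (craft paint): paint=2 resin=7
After 3 (craft paint): paint=4 resin=3
After 4 (gather 2 nickel): nickel=2 paint=4 resin=3
After 5 (gather 4 wood): nickel=2 paint=4 resin=3 wood=4
After 6 (craft cloth): cloth=1 paint=1 resin=3 wood=3
After 7 (gather 1 nickel): cloth=1 nickel=1 paint=1 resin=3 wood=3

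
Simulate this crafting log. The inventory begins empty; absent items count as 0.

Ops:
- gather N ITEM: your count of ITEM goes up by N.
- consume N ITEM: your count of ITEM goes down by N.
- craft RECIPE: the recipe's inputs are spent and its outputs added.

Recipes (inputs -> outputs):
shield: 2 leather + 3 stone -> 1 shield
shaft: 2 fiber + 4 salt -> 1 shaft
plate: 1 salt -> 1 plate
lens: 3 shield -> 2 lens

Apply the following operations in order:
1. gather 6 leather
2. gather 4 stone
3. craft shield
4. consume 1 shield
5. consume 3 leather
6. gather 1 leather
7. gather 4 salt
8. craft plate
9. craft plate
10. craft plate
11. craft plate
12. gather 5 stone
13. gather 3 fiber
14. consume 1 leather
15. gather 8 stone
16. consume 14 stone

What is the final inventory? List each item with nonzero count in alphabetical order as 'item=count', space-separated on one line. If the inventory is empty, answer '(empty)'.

After 1 (gather 6 leather): leather=6
After 2 (gather 4 stone): leather=6 stone=4
After 3 (craft shield): leather=4 shield=1 stone=1
After 4 (consume 1 shield): leather=4 stone=1
After 5 (consume 3 leather): leather=1 stone=1
After 6 (gather 1 leather): leather=2 stone=1
After 7 (gather 4 salt): leather=2 salt=4 stone=1
After 8 (craft plate): leather=2 plate=1 salt=3 stone=1
After 9 (craft plate): leather=2 plate=2 salt=2 stone=1
After 10 (craft plate): leather=2 plate=3 salt=1 stone=1
After 11 (craft plate): leather=2 plate=4 stone=1
After 12 (gather 5 stone): leather=2 plate=4 stone=6
After 13 (gather 3 fiber): fiber=3 leather=2 plate=4 stone=6
After 14 (consume 1 leather): fiber=3 leather=1 plate=4 stone=6
After 15 (gather 8 stone): fiber=3 leather=1 plate=4 stone=14
After 16 (consume 14 stone): fiber=3 leather=1 plate=4

Answer: fiber=3 leather=1 plate=4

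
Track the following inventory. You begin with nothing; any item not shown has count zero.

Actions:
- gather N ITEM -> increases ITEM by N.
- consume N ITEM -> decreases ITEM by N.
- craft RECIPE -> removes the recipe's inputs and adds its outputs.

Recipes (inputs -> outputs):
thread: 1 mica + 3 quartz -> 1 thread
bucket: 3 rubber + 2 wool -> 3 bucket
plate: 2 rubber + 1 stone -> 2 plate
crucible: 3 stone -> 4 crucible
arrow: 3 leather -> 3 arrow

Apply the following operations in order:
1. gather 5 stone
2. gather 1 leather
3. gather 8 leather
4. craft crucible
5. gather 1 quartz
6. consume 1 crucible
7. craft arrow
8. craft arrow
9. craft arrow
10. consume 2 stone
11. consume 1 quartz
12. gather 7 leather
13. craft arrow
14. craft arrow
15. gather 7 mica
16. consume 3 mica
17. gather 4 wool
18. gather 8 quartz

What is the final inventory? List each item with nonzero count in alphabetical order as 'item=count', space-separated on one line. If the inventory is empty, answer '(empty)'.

After 1 (gather 5 stone): stone=5
After 2 (gather 1 leather): leather=1 stone=5
After 3 (gather 8 leather): leather=9 stone=5
After 4 (craft crucible): crucible=4 leather=9 stone=2
After 5 (gather 1 quartz): crucible=4 leather=9 quartz=1 stone=2
After 6 (consume 1 crucible): crucible=3 leather=9 quartz=1 stone=2
After 7 (craft arrow): arrow=3 crucible=3 leather=6 quartz=1 stone=2
After 8 (craft arrow): arrow=6 crucible=3 leather=3 quartz=1 stone=2
After 9 (craft arrow): arrow=9 crucible=3 quartz=1 stone=2
After 10 (consume 2 stone): arrow=9 crucible=3 quartz=1
After 11 (consume 1 quartz): arrow=9 crucible=3
After 12 (gather 7 leather): arrow=9 crucible=3 leather=7
After 13 (craft arrow): arrow=12 crucible=3 leather=4
After 14 (craft arrow): arrow=15 crucible=3 leather=1
After 15 (gather 7 mica): arrow=15 crucible=3 leather=1 mica=7
After 16 (consume 3 mica): arrow=15 crucible=3 leather=1 mica=4
After 17 (gather 4 wool): arrow=15 crucible=3 leather=1 mica=4 wool=4
After 18 (gather 8 quartz): arrow=15 crucible=3 leather=1 mica=4 quartz=8 wool=4

Answer: arrow=15 crucible=3 leather=1 mica=4 quartz=8 wool=4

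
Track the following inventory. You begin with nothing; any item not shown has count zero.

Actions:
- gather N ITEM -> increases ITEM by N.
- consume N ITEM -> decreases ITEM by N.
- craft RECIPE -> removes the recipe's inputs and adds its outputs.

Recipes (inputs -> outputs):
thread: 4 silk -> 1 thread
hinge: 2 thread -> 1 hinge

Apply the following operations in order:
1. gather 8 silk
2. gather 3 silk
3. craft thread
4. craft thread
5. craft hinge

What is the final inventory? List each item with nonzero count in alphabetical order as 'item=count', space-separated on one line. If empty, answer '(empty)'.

After 1 (gather 8 silk): silk=8
After 2 (gather 3 silk): silk=11
After 3 (craft thread): silk=7 thread=1
After 4 (craft thread): silk=3 thread=2
After 5 (craft hinge): hinge=1 silk=3

Answer: hinge=1 silk=3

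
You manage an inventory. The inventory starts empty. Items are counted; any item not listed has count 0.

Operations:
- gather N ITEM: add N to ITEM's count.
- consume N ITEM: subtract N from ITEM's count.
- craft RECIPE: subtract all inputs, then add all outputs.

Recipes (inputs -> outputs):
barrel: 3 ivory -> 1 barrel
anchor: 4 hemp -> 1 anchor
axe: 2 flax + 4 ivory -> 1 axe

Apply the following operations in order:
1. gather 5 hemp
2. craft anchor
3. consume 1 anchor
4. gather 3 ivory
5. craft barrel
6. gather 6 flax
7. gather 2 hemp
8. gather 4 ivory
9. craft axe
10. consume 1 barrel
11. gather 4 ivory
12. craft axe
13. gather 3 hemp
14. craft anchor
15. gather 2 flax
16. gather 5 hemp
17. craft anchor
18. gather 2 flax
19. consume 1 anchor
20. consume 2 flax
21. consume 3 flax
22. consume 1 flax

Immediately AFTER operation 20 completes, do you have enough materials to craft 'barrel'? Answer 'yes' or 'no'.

After 1 (gather 5 hemp): hemp=5
After 2 (craft anchor): anchor=1 hemp=1
After 3 (consume 1 anchor): hemp=1
After 4 (gather 3 ivory): hemp=1 ivory=3
After 5 (craft barrel): barrel=1 hemp=1
After 6 (gather 6 flax): barrel=1 flax=6 hemp=1
After 7 (gather 2 hemp): barrel=1 flax=6 hemp=3
After 8 (gather 4 ivory): barrel=1 flax=6 hemp=3 ivory=4
After 9 (craft axe): axe=1 barrel=1 flax=4 hemp=3
After 10 (consume 1 barrel): axe=1 flax=4 hemp=3
After 11 (gather 4 ivory): axe=1 flax=4 hemp=3 ivory=4
After 12 (craft axe): axe=2 flax=2 hemp=3
After 13 (gather 3 hemp): axe=2 flax=2 hemp=6
After 14 (craft anchor): anchor=1 axe=2 flax=2 hemp=2
After 15 (gather 2 flax): anchor=1 axe=2 flax=4 hemp=2
After 16 (gather 5 hemp): anchor=1 axe=2 flax=4 hemp=7
After 17 (craft anchor): anchor=2 axe=2 flax=4 hemp=3
After 18 (gather 2 flax): anchor=2 axe=2 flax=6 hemp=3
After 19 (consume 1 anchor): anchor=1 axe=2 flax=6 hemp=3
After 20 (consume 2 flax): anchor=1 axe=2 flax=4 hemp=3

Answer: no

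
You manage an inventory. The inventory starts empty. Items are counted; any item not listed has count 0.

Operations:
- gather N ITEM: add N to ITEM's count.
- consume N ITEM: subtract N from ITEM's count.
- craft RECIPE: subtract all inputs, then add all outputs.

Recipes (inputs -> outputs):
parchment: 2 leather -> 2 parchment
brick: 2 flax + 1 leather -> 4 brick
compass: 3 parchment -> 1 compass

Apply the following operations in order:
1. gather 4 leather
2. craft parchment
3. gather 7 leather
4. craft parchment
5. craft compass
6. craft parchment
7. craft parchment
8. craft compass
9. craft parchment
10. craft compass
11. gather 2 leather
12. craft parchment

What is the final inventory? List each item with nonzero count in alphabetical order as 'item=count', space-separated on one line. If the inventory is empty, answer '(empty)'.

Answer: compass=3 leather=1 parchment=3

Derivation:
After 1 (gather 4 leather): leather=4
After 2 (craft parchment): leather=2 parchment=2
After 3 (gather 7 leather): leather=9 parchment=2
After 4 (craft parchment): leather=7 parchment=4
After 5 (craft compass): compass=1 leather=7 parchment=1
After 6 (craft parchment): compass=1 leather=5 parchment=3
After 7 (craft parchment): compass=1 leather=3 parchment=5
After 8 (craft compass): compass=2 leather=3 parchment=2
After 9 (craft parchment): compass=2 leather=1 parchment=4
After 10 (craft compass): compass=3 leather=1 parchment=1
After 11 (gather 2 leather): compass=3 leather=3 parchment=1
After 12 (craft parchment): compass=3 leather=1 parchment=3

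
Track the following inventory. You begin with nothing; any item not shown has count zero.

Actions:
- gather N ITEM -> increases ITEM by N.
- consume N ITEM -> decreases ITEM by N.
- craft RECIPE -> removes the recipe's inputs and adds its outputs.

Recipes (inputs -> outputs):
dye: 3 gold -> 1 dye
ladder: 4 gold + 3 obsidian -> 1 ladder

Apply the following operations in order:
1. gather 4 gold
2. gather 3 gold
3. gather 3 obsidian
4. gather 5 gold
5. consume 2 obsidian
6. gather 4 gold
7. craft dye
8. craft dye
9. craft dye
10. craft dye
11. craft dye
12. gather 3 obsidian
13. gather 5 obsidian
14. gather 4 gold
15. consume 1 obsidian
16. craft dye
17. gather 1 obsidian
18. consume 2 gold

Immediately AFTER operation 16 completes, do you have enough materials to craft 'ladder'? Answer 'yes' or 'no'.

After 1 (gather 4 gold): gold=4
After 2 (gather 3 gold): gold=7
After 3 (gather 3 obsidian): gold=7 obsidian=3
After 4 (gather 5 gold): gold=12 obsidian=3
After 5 (consume 2 obsidian): gold=12 obsidian=1
After 6 (gather 4 gold): gold=16 obsidian=1
After 7 (craft dye): dye=1 gold=13 obsidian=1
After 8 (craft dye): dye=2 gold=10 obsidian=1
After 9 (craft dye): dye=3 gold=7 obsidian=1
After 10 (craft dye): dye=4 gold=4 obsidian=1
After 11 (craft dye): dye=5 gold=1 obsidian=1
After 12 (gather 3 obsidian): dye=5 gold=1 obsidian=4
After 13 (gather 5 obsidian): dye=5 gold=1 obsidian=9
After 14 (gather 4 gold): dye=5 gold=5 obsidian=9
After 15 (consume 1 obsidian): dye=5 gold=5 obsidian=8
After 16 (craft dye): dye=6 gold=2 obsidian=8

Answer: no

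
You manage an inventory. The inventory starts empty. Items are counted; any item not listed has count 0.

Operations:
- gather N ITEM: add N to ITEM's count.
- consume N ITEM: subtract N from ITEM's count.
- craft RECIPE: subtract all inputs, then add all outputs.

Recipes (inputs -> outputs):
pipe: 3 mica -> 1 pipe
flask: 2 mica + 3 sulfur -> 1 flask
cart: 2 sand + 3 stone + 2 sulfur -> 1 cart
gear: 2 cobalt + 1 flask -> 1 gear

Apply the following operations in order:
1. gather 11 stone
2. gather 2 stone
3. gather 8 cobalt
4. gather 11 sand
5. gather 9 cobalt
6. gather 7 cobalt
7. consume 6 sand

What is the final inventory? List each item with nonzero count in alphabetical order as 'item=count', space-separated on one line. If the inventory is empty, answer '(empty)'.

Answer: cobalt=24 sand=5 stone=13

Derivation:
After 1 (gather 11 stone): stone=11
After 2 (gather 2 stone): stone=13
After 3 (gather 8 cobalt): cobalt=8 stone=13
After 4 (gather 11 sand): cobalt=8 sand=11 stone=13
After 5 (gather 9 cobalt): cobalt=17 sand=11 stone=13
After 6 (gather 7 cobalt): cobalt=24 sand=11 stone=13
After 7 (consume 6 sand): cobalt=24 sand=5 stone=13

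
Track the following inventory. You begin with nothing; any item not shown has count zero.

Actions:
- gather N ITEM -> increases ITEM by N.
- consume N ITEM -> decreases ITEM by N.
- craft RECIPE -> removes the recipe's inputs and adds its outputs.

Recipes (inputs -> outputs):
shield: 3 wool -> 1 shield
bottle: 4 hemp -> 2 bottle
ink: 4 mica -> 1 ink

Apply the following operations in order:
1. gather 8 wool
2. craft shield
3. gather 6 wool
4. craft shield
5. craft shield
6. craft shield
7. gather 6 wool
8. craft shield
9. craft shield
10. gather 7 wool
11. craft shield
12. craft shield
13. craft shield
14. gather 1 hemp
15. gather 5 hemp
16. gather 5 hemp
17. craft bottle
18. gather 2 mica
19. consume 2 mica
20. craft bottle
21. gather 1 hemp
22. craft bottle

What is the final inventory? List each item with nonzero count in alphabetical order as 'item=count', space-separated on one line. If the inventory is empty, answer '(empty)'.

After 1 (gather 8 wool): wool=8
After 2 (craft shield): shield=1 wool=5
After 3 (gather 6 wool): shield=1 wool=11
After 4 (craft shield): shield=2 wool=8
After 5 (craft shield): shield=3 wool=5
After 6 (craft shield): shield=4 wool=2
After 7 (gather 6 wool): shield=4 wool=8
After 8 (craft shield): shield=5 wool=5
After 9 (craft shield): shield=6 wool=2
After 10 (gather 7 wool): shield=6 wool=9
After 11 (craft shield): shield=7 wool=6
After 12 (craft shield): shield=8 wool=3
After 13 (craft shield): shield=9
After 14 (gather 1 hemp): hemp=1 shield=9
After 15 (gather 5 hemp): hemp=6 shield=9
After 16 (gather 5 hemp): hemp=11 shield=9
After 17 (craft bottle): bottle=2 hemp=7 shield=9
After 18 (gather 2 mica): bottle=2 hemp=7 mica=2 shield=9
After 19 (consume 2 mica): bottle=2 hemp=7 shield=9
After 20 (craft bottle): bottle=4 hemp=3 shield=9
After 21 (gather 1 hemp): bottle=4 hemp=4 shield=9
After 22 (craft bottle): bottle=6 shield=9

Answer: bottle=6 shield=9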